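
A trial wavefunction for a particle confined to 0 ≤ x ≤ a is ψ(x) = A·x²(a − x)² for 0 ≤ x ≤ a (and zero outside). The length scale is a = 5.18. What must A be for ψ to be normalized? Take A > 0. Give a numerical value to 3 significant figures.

A ≈ 0.0153

Require ∫ |ψ|² dx = 1 over the whole domain.
Expanding the polynomial and integrating term by term, with ψ = A·x²(a − x)², the integral evaluates to A²·[a^9/630].
So A² = (a^9/630)^(−1).
With a = 5.18: A² = 0.0002346 and A = 0.01532.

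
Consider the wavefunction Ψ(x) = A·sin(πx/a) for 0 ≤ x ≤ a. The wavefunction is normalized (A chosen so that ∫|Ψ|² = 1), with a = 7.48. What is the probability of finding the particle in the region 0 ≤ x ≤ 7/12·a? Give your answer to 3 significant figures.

P ≈ 0.663

The probability is P = ∫ |Ψ|² dx over [0, 7/12·a].
Since A² = 1/(a/2), this is the region integral divided by the full normalization integral.
In terms of u = x/a (A² and the length scale cancel between numerator and denominator), P = [∫_{0}^{7/12} sin(π·u)^2 du] / [∫_{0}^{1} sin(π·u)^2 du].
An antiderivative of sin(π·u)^2 is u/2 - sin(2·π·u)/(4·π); evaluating from 0 to 7/12 gives 1/(8·π) + 7/24, while the full integral is 1/2.
The result is P = (3 + 7·π)/(12·π).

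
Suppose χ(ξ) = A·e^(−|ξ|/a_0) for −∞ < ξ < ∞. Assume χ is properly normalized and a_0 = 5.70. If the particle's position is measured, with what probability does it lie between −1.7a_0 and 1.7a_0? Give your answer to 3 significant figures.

P ≈ 0.967

P = ∫_{−1.7a_0}^{1.7a_0} |χ(ξ)|² dξ.
Since A² = 1/(a_0), this is the region integral divided by the full normalization integral.
By symmetry take twice the ξ ≥ 0 contribution in numerator and denominator; the 2's cancel. Let u = ξ/a_0; then A² and the length scale cancel, so P = ∫_{0}^{1.7} e^(-2·u) du ÷ ∫_{0}^{∞} e^(-2·u) du.
Using ∫ e^(-2·u) du = -e^(-2·u)/2, the numerator is 1/2 - e^(-17/5)/2 and the denominator is 1/2.
The result is P = 0.9666.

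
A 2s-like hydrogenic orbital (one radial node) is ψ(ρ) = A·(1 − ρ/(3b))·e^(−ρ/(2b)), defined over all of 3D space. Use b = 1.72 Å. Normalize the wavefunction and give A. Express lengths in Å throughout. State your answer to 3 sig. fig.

A ≈ 0.153 Å^(-3/2)

The normalization condition is ∫|ψ|² 4πρ² dρ = 1 from 0 to ∞.
(Spherical symmetry: dV = 4πρ² dρ.)
Using ∫₀^∞ ρⁿ e^(−αρ) dρ = n!/αⁿ⁺¹, with ψ = A·(1 − ρ/(3b))·e^(−ρ/(2b)), the integral evaluates to A²·[8·π·b^3/3].
So A² = (8·π·b^3/3)^(−1).
With b = 1.72: A² = 0.02346 and A = 0.1532.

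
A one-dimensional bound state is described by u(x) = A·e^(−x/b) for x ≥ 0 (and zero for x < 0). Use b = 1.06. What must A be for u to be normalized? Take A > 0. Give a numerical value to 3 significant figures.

A ≈ 1.37

The normalization condition is ∫|u|² dx = 1 from 0 to ∞.
With ∫₀^∞ x^0 e^(−αx) dx = 0!/α^1, ∫|u|² dx = A²·(b/2).
Hence A² = 1/[b/2].
Plugging in b = 1.06 yields A = 1.374.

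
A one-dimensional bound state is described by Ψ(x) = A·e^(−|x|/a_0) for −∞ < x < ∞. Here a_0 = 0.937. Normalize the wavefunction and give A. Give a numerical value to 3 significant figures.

A ≈ 1.03

Require ∫ |Ψ|² dx = 1 over the whole domain.
Recall ∫₀^∞ x^m e^(−x/β) dx = m!·β^(m+1), the integral (without the A² prefactor) comes out to a_0.
Setting this equal to 1 gives A² = 1/(a_0).
With a_0 = 0.937: A² = 1.067 and A = 1.033.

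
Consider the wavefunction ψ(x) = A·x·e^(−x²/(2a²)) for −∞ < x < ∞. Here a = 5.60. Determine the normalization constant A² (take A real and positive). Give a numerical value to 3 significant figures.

A^2 ≈ 0.00643

Require ∫ |ψ|² dx = 1 over the whole domain.
With ψ = A·x·e^(−x²/(2a²)), the integral evaluates to A²·[√(π)·a^3/2].
Hence A² = 1/[√(π)·a^3/2].
Plugging in a = 5.60 yields A = 0.08016.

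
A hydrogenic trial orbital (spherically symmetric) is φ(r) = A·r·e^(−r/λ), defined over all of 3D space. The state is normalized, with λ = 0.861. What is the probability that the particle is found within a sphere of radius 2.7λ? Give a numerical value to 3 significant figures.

Integrate the radial probability density 4πr²|φ|² over r ≤ 2.7λ.
A² is fixed by ∫₀^∞ 4πr²|φ|² dr = 1, i.e. A² = (3·π·λ^5)^(−1).
Substituting u = r/λ, A², 4π and the length scale all cancel in the ratio: P = ∫_{0}^{2.7} u^4·e^(-2·u) du / ∫_{0}^{∞} u^4·e^(-2·u) du.
With ∫ u^4·e^(-2·u) du = -(u^4/2 + u^3 + 3·u^2/2 + 3·u/2 + 3/4)·e^(-2·u) + C, the region integral is ≈ 0.47002 and the full one is 3/4.
This evaluates to P = 0.6267.

P ≈ 0.627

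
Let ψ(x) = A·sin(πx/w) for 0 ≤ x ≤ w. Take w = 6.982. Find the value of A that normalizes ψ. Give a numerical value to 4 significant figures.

Normalization requires ∫|ψ|² dx = 1, integrated from 0 to w.
With ψ = A·sin(πx/w), the integral evaluates to A²·[w/2].
Hence A² = 1/[w/2].
Plugging in w = 6.982 yields A = 0.53521.

A ≈ 0.5352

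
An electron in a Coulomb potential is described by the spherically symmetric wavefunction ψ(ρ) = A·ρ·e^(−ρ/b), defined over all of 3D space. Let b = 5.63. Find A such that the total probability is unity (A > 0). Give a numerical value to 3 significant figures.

A ≈ 0.00433

Require ∫ |ψ|² 4πρ² dρ = 1 over the whole domain.
∫|ψ|² 4πρ² dρ = A²·(3·π·b^5).
With b = 5.63: A² = 0.00001876 and A = 0.004331.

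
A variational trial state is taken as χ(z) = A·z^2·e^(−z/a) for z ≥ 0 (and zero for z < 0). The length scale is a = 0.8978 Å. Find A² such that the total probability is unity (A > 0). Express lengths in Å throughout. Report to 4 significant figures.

The normalization condition is ∫|χ|² dz = 1 from 0 to ∞.
Using ∫₀^∞ zⁿ e^(−αz) dz = n!/αⁿ⁺¹, carrying out the integral gives A² · 3·a^5/4.
Setting this equal to 1 gives A² = 1/(3·a^5/4).
Substituting a = 0.8978 gives A² = 2.2858, so A = 1.5119.

A^2 ≈ 2.286 Å^(-5)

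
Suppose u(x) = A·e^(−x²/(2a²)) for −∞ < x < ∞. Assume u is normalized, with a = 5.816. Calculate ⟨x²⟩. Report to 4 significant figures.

⟨x^2⟩ ≈ 16.91

By definition ⟨x²⟩ = ∫ x^2 |u(x)|² dx.
The ratio of the moment integral to the normalization integral gives ⟨x²⟩ = a^2/2.
With a = 5.816, ⟨x^2⟩ = 16.913.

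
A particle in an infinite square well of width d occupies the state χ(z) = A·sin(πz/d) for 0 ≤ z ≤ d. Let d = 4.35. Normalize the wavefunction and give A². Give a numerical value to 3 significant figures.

A^2 ≈ 0.460

The normalization condition is ∫|χ|² dz = 1 from 0 to d.
Carrying out the integral gives A² · d/2.
Hence A² = 1/[d/2].
Substituting d = 4.35 gives A² = 0.4598, so A = 0.6781.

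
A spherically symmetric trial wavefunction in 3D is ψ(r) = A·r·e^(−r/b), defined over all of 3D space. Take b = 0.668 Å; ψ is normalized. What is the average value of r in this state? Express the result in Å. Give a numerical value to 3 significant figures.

The expectation value is the |ψ|²-weighted average of r: ∫ r|ψ|² 4πr² dr.
Recall ∫₀^∞ r^m e^(−r/β) dr = m!·β^(m+1), the ratio of the moment integral to the normalization integral gives ⟨r⟩ = 5·b/2.
Putting b = 0.668 gives 1.670.

⟨r⟩ ≈ 1.67 Å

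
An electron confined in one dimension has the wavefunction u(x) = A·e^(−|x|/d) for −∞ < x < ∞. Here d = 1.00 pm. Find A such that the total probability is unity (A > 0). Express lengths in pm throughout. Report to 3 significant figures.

Normalization requires ∫|u|² dx = 1, integrated from −∞ to ∞.
Using ∫₀^∞ xⁿ e^(−αx) dx = n!/αⁿ⁺¹, carrying out the integral gives A² · d.
So A² = (d)^(−1).
Plugging in d = 1.00 yields A = 1.000.

A ≈ 1.00 pm^(-1/2)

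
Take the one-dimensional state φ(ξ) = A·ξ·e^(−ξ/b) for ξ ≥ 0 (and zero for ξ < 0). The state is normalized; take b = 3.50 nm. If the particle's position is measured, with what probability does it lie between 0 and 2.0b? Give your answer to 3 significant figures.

P = ∫_{0}^{2.0b} |φ(ξ)|² dξ.
Since A² = 1/(b^3/4), this is the region integral divided by the full normalization integral.
In terms of u = ξ/b (A² and the length scale cancel between numerator and denominator), P = [∫_{0}^{2.0} u^2·e^(-2·u) du] / [∫_{0}^{∞} u^2·e^(-2·u) du].
With ∫ u^2·e^(-2·u) du = -(2·u^2 + 2·u + 1)·e^(-2·u)/4 + C, the region integral is 1/4 - 13·e^(-4)/4 and the full one is 1/4.
This works out to P = 0.7619.

P ≈ 0.762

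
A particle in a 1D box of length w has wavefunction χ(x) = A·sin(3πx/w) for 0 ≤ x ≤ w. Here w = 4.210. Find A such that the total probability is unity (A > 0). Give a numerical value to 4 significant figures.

A ≈ 0.6892

Normalization requires ∫|χ|² dx = 1, integrated from 0 to w.
The integral (without the A² prefactor) comes out to w/2.
Plugging in w = 4.210 yields A = 0.68925.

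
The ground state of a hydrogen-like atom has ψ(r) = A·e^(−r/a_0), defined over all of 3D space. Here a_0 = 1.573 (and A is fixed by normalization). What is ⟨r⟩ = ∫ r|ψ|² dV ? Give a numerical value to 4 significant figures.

⟨r⟩ = ∫ r |ψ|² 4πr² dr over the full domain.
The ratio of the moment integral to the normalization integral gives ⟨r⟩ = 3·a_0/2.
Putting a_0 = 1.573 gives 2.3595.

⟨r⟩ ≈ 2.360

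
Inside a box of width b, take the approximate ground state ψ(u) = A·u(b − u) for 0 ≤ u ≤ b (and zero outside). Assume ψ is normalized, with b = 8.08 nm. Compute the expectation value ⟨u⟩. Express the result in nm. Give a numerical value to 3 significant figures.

By definition ⟨u⟩ = ∫ u |ψ(u)|² du.
The ratio of the moment integral to the normalization integral gives ⟨u⟩ = b/2.
With b = 8.08, ⟨u⟩ = 4.040.

⟨u⟩ ≈ 4.04 nm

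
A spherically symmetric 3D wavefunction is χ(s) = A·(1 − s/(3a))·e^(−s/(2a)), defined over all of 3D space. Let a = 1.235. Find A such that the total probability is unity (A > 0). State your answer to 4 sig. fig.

Require ∫ |χ|² 4πs² ds = 1 over the whole domain.
Recall ∫₀^∞ s^m e^(−s/β) ds = m!·β^(m+1), the integral (without the A² prefactor) comes out to 8·π·a^3/3.
Substituting a = 1.235 gives A² = 0.063370, so A = 0.25173.

A ≈ 0.2517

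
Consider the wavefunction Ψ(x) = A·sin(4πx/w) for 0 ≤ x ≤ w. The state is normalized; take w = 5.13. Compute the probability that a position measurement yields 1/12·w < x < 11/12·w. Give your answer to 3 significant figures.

The probability is P = ∫ |Ψ|² dx over [1/12·w, 11/12·w].
The normalization integral ∫|Ψ|²dx over the whole domain equals w/2·A², and A² cancels in the ratio.
Let u = x/w; then A² and the length scale cancel, so P = ∫_{1/12}^{11/12} sin(4·π·u)^2 du ÷ ∫_{0}^{1} sin(4·π·u)^2 du.
Using ∫ sin(4·π·u)^2 du = u/2 - sin(4·π·u)·cos(4·π·u)/(8·π), the numerator is √(3)/(16·π) + 5/12 and the denominator is 1/2.
This works out to P = √(3)/(8·π) + 5/6.

P ≈ 0.902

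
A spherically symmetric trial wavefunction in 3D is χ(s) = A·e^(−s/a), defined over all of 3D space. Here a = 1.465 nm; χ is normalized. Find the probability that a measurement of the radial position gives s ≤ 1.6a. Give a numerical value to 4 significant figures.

P ≈ 0.6201

With dV = 4πs²ds, the probability is ∫|χ|² dV over s ≤ 1.6a.
The full normalization integral is A²·[π·a^3] = 1, fixing A².
Substituting u = s/a, A², 4π and the length scale all cancel in the ratio: P = ∫_{0}^{1.6} u^2·e^(-2·u) du / ∫_{0}^{∞} u^2·e^(-2·u) du.
Using ∫ u^2·e^(-2·u) du = -(2·u^2 + 2·u + 1)·e^(-2·u)/4, the numerator is 1/4 - 233·e^(-16/5)/100 and the denominator is 1/4.
This evaluates to P = 0.62010.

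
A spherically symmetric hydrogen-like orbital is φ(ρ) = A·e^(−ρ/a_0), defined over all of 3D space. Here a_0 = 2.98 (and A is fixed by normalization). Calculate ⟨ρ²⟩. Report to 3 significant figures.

By definition ⟨ρ²⟩ = ∫ ρ^2 |φ(ρ)|² 4πρ² dρ.
Since the A² factors cancel between numerator and denominator, ⟨ρ²⟩ = 3·a_0^2.
With a_0 = 2.98, ⟨ρ^2⟩ = 26.64.

⟨ρ^2⟩ ≈ 26.6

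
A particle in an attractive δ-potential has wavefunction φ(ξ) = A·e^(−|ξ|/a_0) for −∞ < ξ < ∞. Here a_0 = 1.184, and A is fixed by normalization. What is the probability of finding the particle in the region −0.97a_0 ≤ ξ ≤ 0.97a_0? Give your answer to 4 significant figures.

P ≈ 0.8563

|φ|² is the probability density, so P = ∫_{−0.97a_0}^{0.97a_0} |φ|² dξ.
Since A² = 1/(a_0), this is the region integral divided by the full normalization integral.
By symmetry take twice the ξ ≥ 0 contribution in numerator and denominator; the 2's cancel. Let u = ξ/a_0; then A² and the length scale cancel, so P = ∫_{0}^{0.97} e^(-2·u) du ÷ ∫_{0}^{∞} e^(-2·u) du.
An antiderivative of e^(-2·u) is -e^(-2·u)/2; evaluating from 0 to 0.97 gives 1/2 - e^(-97/50)/2, while the full integral is 1/2.
This works out to P = 0.85630.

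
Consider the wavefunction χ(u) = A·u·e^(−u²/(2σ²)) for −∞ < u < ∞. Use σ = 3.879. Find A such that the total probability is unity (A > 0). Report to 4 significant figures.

A ≈ 0.1390

Normalization requires ∫|χ|² du = 1, integrated from −∞ to ∞.
Differentiating ∫e^(−αu²) du = √(π/α) under α to get the higher moments, with χ = A·u·e^(−u²/(2σ²)), the integral evaluates to A²·[√(π)·σ^3/2].
Substituting σ = 3.879 gives A² = 0.019333, so A = 0.13904.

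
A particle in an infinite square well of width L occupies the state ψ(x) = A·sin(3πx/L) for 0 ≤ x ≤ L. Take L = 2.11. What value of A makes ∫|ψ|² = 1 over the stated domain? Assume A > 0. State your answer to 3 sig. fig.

A ≈ 0.974

The normalization condition is ∫|ψ|² dx = 1 from 0 to L.
The integral (without the A² prefactor) comes out to L/2.
Setting this equal to 1 gives A² = 1/(L/2).
With L = 2.11: A² = 0.9479 and A = 0.9736.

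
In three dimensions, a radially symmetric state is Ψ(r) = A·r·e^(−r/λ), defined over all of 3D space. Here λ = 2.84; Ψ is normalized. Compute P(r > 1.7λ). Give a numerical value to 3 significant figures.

P = ∫ |Ψ|² 4πr² dr over r > 1.7λ.
The full normalization integral is A²·[3·π·λ^5] = 1, fixing A².
Substituting u = r/λ, A², 4π and the length scale all cancel in the ratio: P = ∫_{1.7}^{∞} u^4·e^(-2·u) du / ∫_{0}^{∞} u^4·e^(-2·u) du.
An antiderivative of u^4·e^(-2·u) is -(u^4/2 + u^3 + 3·u^2/2 + 3·u/2 + 3/4)·e^(-2·u); evaluating from 1.7 to ∞ gives ≈ 0.55814, while the full integral is 3/4.
Taking the ratio yields P = 0.7442.

P ≈ 0.744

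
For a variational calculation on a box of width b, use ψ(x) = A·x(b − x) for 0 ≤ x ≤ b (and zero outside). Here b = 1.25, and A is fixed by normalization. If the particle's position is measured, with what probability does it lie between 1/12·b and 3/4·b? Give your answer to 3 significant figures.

P ≈ 0.891

P = ∫_{1/12·b}^{3/4·b} |ψ(x)|² dx.
Since A² = 1/(b^5/30), this is the region integral divided by the full normalization integral.
In terms of u = x/b (A² and the length scale cancel between numerator and denominator), P = [∫_{1/12}^{3/4} u^2·(1 - u)^2 du] / [∫_{0}^{1} u^2·(1 - u)^2 du].
Using ∫ u^2·(1 - u)^2 du = u^3·(6·u^2 - 15·u + 10)/30, the numerator is ≈ 0.029713 and the denominator is 1/30.
Evaluating gives P = 4621/5184.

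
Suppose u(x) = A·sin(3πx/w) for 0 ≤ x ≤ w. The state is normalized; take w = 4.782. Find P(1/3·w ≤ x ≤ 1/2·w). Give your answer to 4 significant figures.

P ≈ 0.1667

The probability is P = ∫ |u|² dx over [1/3·w, 1/2·w].
Since A² = 1/(w/2), this is the region integral divided by the full normalization integral.
Substituting t = x/w, A² and the length scale cancel in the ratio: P = ∫_{1/3}^{1/2} sin(3·π·t)^2 dt / ∫_{0}^{1} sin(3·π·t)^2 dt.
An antiderivative of sin(3·π·t)^2 is t/2 - sin(6·π·t)/(12·π); evaluating from 1/3 to 1/2 gives 1/12, while the full integral is 1/2.
This works out to P = 1/6.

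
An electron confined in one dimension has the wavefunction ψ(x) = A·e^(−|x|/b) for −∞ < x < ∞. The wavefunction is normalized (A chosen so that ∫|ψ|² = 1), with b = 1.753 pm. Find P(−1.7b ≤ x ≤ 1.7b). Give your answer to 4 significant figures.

P ≈ 0.9666

The probability is P = ∫ |ψ|² dx over [−1.7b, 1.7b].
The normalization integral ∫|ψ|²dx over the whole domain equals b·A², and A² cancels in the ratio.
By symmetry take twice the x ≥ 0 contribution in numerator and denominator; the 2's cancel. In terms of u = x/b (A² and the length scale cancel between numerator and denominator), P = [∫_{0}^{1.7} e^(-2·u) du] / [∫_{0}^{∞} e^(-2·u) du].
Using ∫ e^(-2·u) du = -e^(-2·u)/2, the numerator is 1/2 - e^(-17/5)/2 and the denominator is 1/2.
The result is P = 0.96663.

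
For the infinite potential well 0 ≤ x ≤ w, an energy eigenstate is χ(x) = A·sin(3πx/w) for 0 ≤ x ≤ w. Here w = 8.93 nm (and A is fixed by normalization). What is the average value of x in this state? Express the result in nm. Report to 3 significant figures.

The expectation value is the |χ|²-weighted average of x: ∫ x|χ|² dx.
Using sin²θ = (1 − cos 2θ)/2, evaluating both integrals, ⟨x⟩ = w/2.
Putting w = 8.93 gives 4.465.

⟨x⟩ ≈ 4.47 nm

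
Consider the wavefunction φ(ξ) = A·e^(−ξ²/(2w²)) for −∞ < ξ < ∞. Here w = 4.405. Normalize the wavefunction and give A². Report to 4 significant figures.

A^2 ≈ 0.1281

We need A² ∫|f|² dξ = 1, taking the integral from −∞ to ∞.
Differentiating ∫e^(−αξ²) dξ = √(π/α) under α to get the higher moments, ∫|φ|² dξ = A²·(√(π)·w).
Hence A² = 1/[√(π)·w].
Substituting w = 4.405 gives A² = 0.12808, so A = 0.35788.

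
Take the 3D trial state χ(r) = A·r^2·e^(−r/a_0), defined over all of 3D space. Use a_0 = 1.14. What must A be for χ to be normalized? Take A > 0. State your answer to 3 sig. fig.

Normalization requires ∫|χ|² 4πr² dr = 1, integrated from 0 to ∞.
With χ = A·r^2·e^(−r/a_0), the integral evaluates to A²·[45·π·a_0^7/2].
Substituting a_0 = 1.14 gives A² = 0.005654, so A = 0.07519.

A ≈ 0.0752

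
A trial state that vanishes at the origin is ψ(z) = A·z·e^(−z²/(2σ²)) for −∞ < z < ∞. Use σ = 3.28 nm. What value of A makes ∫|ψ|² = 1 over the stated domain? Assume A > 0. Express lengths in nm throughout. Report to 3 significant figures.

A ≈ 0.179 nm^(-3/2)

We need A² ∫|f|² dz = 1, taking the integral from −∞ to ∞.
Using the Gaussian integral ∫_{−∞}^{∞} e^(−αz²) dz = √(π/α), carrying out the integral gives A² · √(π)·σ^3/2.
So A² = (√(π)·σ^3/2)^(−1).
With σ = 3.28: A² = 0.03198 and A = 0.1788.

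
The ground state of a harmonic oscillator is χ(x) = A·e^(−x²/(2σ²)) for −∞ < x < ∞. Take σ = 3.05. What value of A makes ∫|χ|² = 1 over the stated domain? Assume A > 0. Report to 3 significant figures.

We need A² ∫|f|² dx = 1, taking the integral from −∞ to ∞.
Using the Gaussian integral ∫_{−∞}^{∞} e^(−αx²) dx = √(π/α), the integral (without the A² prefactor) comes out to √(π)·σ.
So A² = (√(π)·σ)^(−1).
Plugging in σ = 3.05 yields A = 0.4301.

A ≈ 0.430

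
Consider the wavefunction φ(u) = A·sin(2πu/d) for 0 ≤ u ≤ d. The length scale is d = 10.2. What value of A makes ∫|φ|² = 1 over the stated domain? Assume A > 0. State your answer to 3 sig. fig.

Normalization requires ∫|φ|² du = 1, integrated from 0 to d.
With ∫₀^d sin²(nπu/d) du = d/2, with φ = A·sin(2πu/d), the integral evaluates to A²·[d/2].
So A² = (d/2)^(−1).
Plugging in d = 10.2 yields A = 0.4428.

A ≈ 0.443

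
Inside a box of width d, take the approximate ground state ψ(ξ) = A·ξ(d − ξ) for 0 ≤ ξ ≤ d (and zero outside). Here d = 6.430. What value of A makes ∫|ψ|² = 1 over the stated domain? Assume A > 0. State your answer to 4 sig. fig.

A ≈ 0.05224

Require ∫ |ψ|² dξ = 1 over the whole domain.
The integral (without the A² prefactor) comes out to d^5/30.
So A² = (d^5/30)^(−1).
With d = 6.430: A² = 0.0027294 and A = 0.052244.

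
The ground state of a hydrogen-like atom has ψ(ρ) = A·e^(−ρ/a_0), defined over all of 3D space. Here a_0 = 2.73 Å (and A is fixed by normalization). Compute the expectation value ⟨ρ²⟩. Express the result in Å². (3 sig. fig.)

⟨ρ^2⟩ ≈ 22.4 Å^2

The expectation value is the |ψ|²-weighted average of ρ^2: ∫ ρ^2|ψ|² 4πρ² dρ.
With ∫₀^∞ ρ^4 e^(−αρ) dρ = 4!/α^5, since the A² factors cancel between numerator and denominator, ⟨ρ²⟩ = 3·a_0^2.
With a_0 = 2.73, ⟨ρ^2⟩ = 22.36.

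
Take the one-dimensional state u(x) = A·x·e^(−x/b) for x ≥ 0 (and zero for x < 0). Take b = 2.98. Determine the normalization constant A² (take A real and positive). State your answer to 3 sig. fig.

A^2 ≈ 0.151

Normalization requires ∫|u|² dx = 1, integrated from 0 to ∞.
Carrying out the integral gives A² · b^3/4.
Hence A² = 1/[b^3/4].
With b = 2.98: A² = 0.1512 and A = 0.3888.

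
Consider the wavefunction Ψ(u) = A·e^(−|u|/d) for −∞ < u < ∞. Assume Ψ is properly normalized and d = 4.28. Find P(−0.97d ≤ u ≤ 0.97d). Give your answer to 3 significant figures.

P ≈ 0.856

The probability is P = ∫ |Ψ|² du over [−0.97d, 0.97d].
Since A² = 1/(d), this is the region integral divided by the full normalization integral.
Both integrals are even about u = 0, so only the u ≥ 0 halves are needed (the factors of 2 cancel). Let t = u/d; then A² and the length scale cancel, so P = ∫_{0}^{0.97} e^(-2·t) dt ÷ ∫_{0}^{∞} e^(-2·t) dt.
Using ∫ e^(-2·t) dt = -e^(-2·t)/2, the numerator is 1/2 - e^(-97/50)/2 and the denominator is 1/2.
Taking the ratio, P = 0.8563.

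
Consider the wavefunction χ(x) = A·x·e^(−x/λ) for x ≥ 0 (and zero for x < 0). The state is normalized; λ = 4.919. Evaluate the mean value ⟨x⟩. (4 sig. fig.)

⟨x⟩ = ∫ x |χ|² dx over the full domain.
Using ∫₀^∞ xⁿ e^(−αx) dx = n!/αⁿ⁺¹, the ratio of the moment integral to the normalization integral gives ⟨x⟩ = 3·λ/2.
Putting λ = 4.919 gives 7.3785.

⟨x⟩ ≈ 7.379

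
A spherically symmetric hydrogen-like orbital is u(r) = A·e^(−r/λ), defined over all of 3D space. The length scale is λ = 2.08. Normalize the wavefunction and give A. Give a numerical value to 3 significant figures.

Require ∫ |u|² 4πr² dr = 1 over the whole domain.
(Spherical symmetry: dV = 4πr² dr.)
The integral (without the A² prefactor) comes out to π·λ^3.
With λ = 2.08: A² = 0.03537 and A = 0.1881.

A ≈ 0.188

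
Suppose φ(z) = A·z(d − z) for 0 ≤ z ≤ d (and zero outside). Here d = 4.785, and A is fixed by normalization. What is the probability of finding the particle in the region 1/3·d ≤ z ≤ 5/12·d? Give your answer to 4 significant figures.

P ≈ 0.1367

|φ|² is the probability density, so P = ∫_{1/3·d}^{5/12·d} |φ|² dz.
With A² fixed by ∫|φ|² = 1, i.e. A² = (d^5/30)^(−1), substitute and integrate.
Substituting u = z/d, A² and the length scale cancel in the ratio: P = ∫_{1/3}^{5/12} u^2·(1 - u)^2 du / ∫_{0}^{1} u^2·(1 - u)^2 du.
With ∫ u^2·(1 - u)^2 du = u^3·(6·u^2 - 15·u + 10)/30 + C, the region integral is ≈ 0.00455810 and the full one is 1/30.
The result is P = 0.13674.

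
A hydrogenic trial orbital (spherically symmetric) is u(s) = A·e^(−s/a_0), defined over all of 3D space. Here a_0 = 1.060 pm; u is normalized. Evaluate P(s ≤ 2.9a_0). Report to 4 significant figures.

P ≈ 0.9285

With dV = 4πs²ds, the probability is ∫|u|² dV over s ≤ 2.9a_0.
A² is fixed by ∫₀^∞ 4πs²|u|² ds = 1, i.e. A² = (π·a_0^3)^(−1).
Let t = s/a_0; then A², 4π and the length scale all cancel, so P = ∫_{0}^{2.9} t^2·e^(-2·t) dt ÷ ∫_{0}^{∞} t^2·e^(-2·t) dt.
Using ∫ t^2·e^(-2·t) dt = -(2·t^2 + 2·t + 1)·e^(-2·t)/4, the numerator is 1/4 - 1181·e^(-29/5)/200 and the denominator is 1/4.
This evaluates to P = 0.92849.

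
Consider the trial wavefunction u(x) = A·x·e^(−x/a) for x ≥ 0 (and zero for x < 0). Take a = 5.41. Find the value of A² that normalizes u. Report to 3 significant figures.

The normalization condition is ∫|u|² dx = 1 from 0 to ∞.
∫|u|² dx = A²·(a^3/4).
Setting this equal to 1 gives A² = 1/(a^3/4).
Substituting a = 5.41 gives A² = 0.02526, so A = 0.1589.

A^2 ≈ 0.0253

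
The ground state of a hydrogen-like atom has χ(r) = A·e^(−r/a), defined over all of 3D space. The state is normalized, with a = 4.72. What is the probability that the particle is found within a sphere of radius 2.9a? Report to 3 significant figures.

P ≈ 0.928

Integrate the radial probability density 4πr²|χ|² over r ≤ 2.9a.
The full normalization integral is A²·[π·a^3] = 1, fixing A².
Substituting u = r/a, A², 4π and the length scale all cancel in the ratio: P = ∫_{0}^{2.9} u^2·e^(-2·u) du / ∫_{0}^{∞} u^2·e^(-2·u) du.
With ∫ u^2·e^(-2·u) du = -(2·u^2 + 2·u + 1)·e^(-2·u)/4 + C, the region integral is 1/4 - 1181·e^(-29/5)/200 and the full one is 1/4.
This evaluates to P = 0.9285.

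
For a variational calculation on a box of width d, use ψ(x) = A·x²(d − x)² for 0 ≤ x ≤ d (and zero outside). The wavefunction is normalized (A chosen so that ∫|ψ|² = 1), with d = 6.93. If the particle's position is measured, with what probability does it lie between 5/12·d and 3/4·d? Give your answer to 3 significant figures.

P ≈ 0.649

The probability is P = ∫ |ψ|² dx over [5/12·d, 3/4·d].
With A² fixed by ∫|ψ|² = 1, i.e. A² = (d^9/630)^(−1), substitute and integrate.
In terms of u = x/d (A² and the length scale cancel between numerator and denominator), P = [∫_{5/12}^{3/4} u^4·(1 - u)^4 du] / [∫_{0}^{1} u^4·(1 - u)^4 du].
With ∫ u^4·(1 - u)^4 du = u^5·(70·u^4 - 315·u^3 + 540·u^2 - 420·u + 126)/630 + C, the region integral is ≈ 0.0010298 and the full one is 1/630.
This works out to P = 0.6487.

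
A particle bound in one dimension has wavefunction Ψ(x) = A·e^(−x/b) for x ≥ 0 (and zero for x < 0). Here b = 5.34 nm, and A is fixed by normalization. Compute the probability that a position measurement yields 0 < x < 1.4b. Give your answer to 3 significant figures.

P ≈ 0.939

P = ∫_{0}^{1.4b} |Ψ(x)|² dx.
With A² fixed by ∫|Ψ|² = 1, i.e. A² = (b/2)^(−1), substitute and integrate.
Substituting u = x/b, A² and the length scale cancel in the ratio: P = ∫_{0}^{1.4} e^(-2·u) du / ∫_{0}^{∞} e^(-2·u) du.
An antiderivative of e^(-2·u) is -e^(-2·u)/2; evaluating from 0 to 1.4 gives 1/2 - e^(-14/5)/2, while the full integral is 1/2.
The result is P = 0.9392.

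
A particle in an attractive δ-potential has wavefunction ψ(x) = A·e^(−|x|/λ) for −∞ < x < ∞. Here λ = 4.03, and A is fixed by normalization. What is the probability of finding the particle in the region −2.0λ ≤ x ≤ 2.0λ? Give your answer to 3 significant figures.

P ≈ 0.982

P = ∫_{−2.0λ}^{2.0λ} |ψ(x)|² dx.
With A² fixed by ∫|ψ|² = 1, i.e. A² = (λ)^(−1), substitute and integrate.
Both integrals are even about x = 0, so only the x ≥ 0 halves are needed (the factors of 2 cancel). Substituting u = x/λ, A² and the length scale cancel in the ratio: P = ∫_{0}^{2.0} e^(-2·u) du / ∫_{0}^{∞} e^(-2·u) du.
An antiderivative of e^(-2·u) is -e^(-2·u)/2; evaluating from 0 to 2.0 gives 1/2 - e^(-4)/2, while the full integral is 1/2.
This works out to P = 0.9817.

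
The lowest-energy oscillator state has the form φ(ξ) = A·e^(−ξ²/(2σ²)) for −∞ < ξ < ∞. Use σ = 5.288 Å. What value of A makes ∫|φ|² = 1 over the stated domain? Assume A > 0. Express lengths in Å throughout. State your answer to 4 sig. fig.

A ≈ 0.3266 Å^(-1/2)

Normalization requires ∫|φ|² dξ = 1, integrated from −∞ to ∞.
Differentiating ∫e^(−αξ²) dξ = √(π/α) under α to get the higher moments, ∫|φ|² dξ = A²·(√(π)·σ).
So A² = (√(π)·σ)^(−1).
Substituting σ = 5.288 gives A² = 0.10669, so A = 0.32664.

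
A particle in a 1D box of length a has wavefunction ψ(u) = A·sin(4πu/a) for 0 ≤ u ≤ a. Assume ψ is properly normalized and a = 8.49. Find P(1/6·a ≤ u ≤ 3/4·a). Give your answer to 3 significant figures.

The probability is P = ∫ |ψ|² du over [1/6·a, 3/4·a].
With A² fixed by ∫|ψ|² = 1, i.e. A² = (a/2)^(−1), substitute and integrate.
In terms of t = u/a (A² and the length scale cancel between numerator and denominator), P = [∫_{1/6}^{3/4} sin(4·π·t)^2 dt] / [∫_{0}^{1} sin(4·π·t)^2 dt].
With ∫ sin(4·π·t)^2 dt = t/2 - sin(4·π·t)·cos(4·π·t)/(8·π) + C, the region integral is -√(3)/(32·π) + 7/24 and the full one is 1/2.
Evaluating gives P = -√(3)/(16·π) + 7/12.

P ≈ 0.549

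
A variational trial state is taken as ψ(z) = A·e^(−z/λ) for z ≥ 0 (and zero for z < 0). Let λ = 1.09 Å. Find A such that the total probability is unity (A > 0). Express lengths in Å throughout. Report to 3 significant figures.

Normalization requires ∫|ψ|² dz = 1, integrated from 0 to ∞.
∫|ψ|² dz = A²·(λ/2).
So A² = (λ/2)^(−1).
With λ = 1.09: A² = 1.835 and A = 1.355.

A ≈ 1.35 Å^(-1/2)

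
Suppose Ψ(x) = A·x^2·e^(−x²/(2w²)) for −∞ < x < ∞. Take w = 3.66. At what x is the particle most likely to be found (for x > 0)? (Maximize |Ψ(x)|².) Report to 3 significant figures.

x ≈ 5.18

Differentiate |Ψ(x)|² with respect to x and set to zero.
Solving yields x = √(2)·w.
With w = 3.66, the value of x > 0 at which the probability density is greatest is 5.176.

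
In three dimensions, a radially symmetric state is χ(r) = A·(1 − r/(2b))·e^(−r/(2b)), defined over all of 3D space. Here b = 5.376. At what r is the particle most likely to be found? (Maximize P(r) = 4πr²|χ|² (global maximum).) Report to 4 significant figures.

r ≈ 28.15

Differentiate P(r) = 4πr²|χ|² with respect to r and set to zero.
Solving yields r = b·(√(5) + 3).
With b = 5.376, the most probable radial distance is 28.149.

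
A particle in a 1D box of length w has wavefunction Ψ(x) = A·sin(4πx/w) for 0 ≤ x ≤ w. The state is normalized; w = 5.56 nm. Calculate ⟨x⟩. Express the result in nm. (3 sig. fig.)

⟨x⟩ = ∫ x |Ψ|² dx over the full domain.
Using sin²θ = (1 − cos 2θ)/2, since the A² factors cancel between numerator and denominator, ⟨x⟩ = w/2.
With w = 5.56, ⟨x⟩ = 2.780.

⟨x⟩ ≈ 2.78 nm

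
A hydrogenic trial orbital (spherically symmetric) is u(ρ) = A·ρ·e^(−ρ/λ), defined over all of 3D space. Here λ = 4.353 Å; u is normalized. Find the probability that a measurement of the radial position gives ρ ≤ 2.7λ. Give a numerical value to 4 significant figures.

P ≈ 0.6267

Integrate the radial probability density 4πρ²|u|² over ρ ≤ 2.7λ.
A² is fixed by ∫₀^∞ 4πρ²|u|² dρ = 1, i.e. A² = (3·π·λ^5)^(−1).
Substituting t = ρ/λ, A², 4π and the length scale all cancel in the ratio: P = ∫_{0}^{2.7} t^4·e^(-2·t) dt / ∫_{0}^{∞} t^4·e^(-2·t) dt.
An antiderivative of t^4·e^(-2·t) is -(t^4/2 + t^3 + 3·t^2/2 + 3·t/2 + 3/4)·e^(-2·t); evaluating from 0 to 2.7 gives ≈ 0.470017, while the full integral is 3/4.
This evaluates to P = 0.62669.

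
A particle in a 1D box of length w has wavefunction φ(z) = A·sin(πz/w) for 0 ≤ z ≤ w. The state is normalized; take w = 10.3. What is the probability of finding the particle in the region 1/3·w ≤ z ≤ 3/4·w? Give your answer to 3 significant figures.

P = ∫_{1/3·w}^{3/4·w} |φ(z)|² dz.
The normalization integral ∫|φ|²dz over the whole domain equals w/2·A², and A² cancels in the ratio.
Substituting u = z/w, A² and the length scale cancel in the ratio: P = ∫_{1/3}^{3/4} sin(π·u)^2 du / ∫_{0}^{1} sin(π·u)^2 du.
Using ∫ sin(π·u)^2 du = u/2 - sin(2·π·u)/(4·π), the numerator is √(3)/(8·π) + 1/(4·π) + 5/24 and the denominator is 1/2.
This works out to P = (3·√(3) + 6 + 5·π)/(12·π).

P ≈ 0.714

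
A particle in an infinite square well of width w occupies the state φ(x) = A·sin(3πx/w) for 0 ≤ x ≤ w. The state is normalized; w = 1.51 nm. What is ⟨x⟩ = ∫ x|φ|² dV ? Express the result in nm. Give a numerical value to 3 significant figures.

By definition ⟨x⟩ = ∫ x |φ(x)|² dx.
Evaluating both integrals, ⟨x⟩ = w/2.
With w = 1.51, ⟨x⟩ = 0.7550.

⟨x⟩ ≈ 0.755 nm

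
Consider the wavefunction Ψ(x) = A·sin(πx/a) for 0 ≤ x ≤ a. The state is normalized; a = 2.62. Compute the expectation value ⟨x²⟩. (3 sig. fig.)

⟨x²⟩ = ∫ x^2 |Ψ|² dx over the full domain.
With ∫₀^a sin²(nπx/a) dx = a/2, evaluating both integrals, ⟨x²⟩ = -a^2/(2·π^2) + a^2/3.
With a = 2.62, ⟨x^2⟩ = 1.940.

⟨x^2⟩ ≈ 1.94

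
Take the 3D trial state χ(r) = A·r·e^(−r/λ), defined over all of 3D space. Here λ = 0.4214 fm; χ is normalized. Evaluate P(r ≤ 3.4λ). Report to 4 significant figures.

P ≈ 0.8080

P = ∫ |χ|² 4πr² dr over r ≤ 3.4λ.
The full normalization integral is A²·[3·π·λ^5] = 1, fixing A².
Let u = r/λ; then A², 4π and the length scale all cancel, so P = ∫_{0}^{3.4} u^4·e^(-2·u) du ÷ ∫_{0}^{∞} u^4·e^(-2·u) du.
An antiderivative of u^4·e^(-2·u) is -(u^4/2 + u^3 + 3·u^2/2 + 3·u/2 + 3/4)·e^(-2·u); evaluating from 0 to 3.4 gives ≈ 0.605977, while the full integral is 3/4.
This evaluates to P = 0.80797.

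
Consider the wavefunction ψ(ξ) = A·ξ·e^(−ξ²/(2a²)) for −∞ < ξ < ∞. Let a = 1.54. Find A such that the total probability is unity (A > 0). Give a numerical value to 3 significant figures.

The normalization condition is ∫|ψ|² dξ = 1 from −∞ to ∞.
Using the Gaussian integral ∫_{−∞}^{∞} e^(−αξ²) dξ = √(π/α), with ψ = A·ξ·e^(−ξ²/(2a²)), the integral evaluates to A²·[√(π)·a^3/2].
Hence A² = 1/[√(π)·a^3/2].
Plugging in a = 1.54 yields A = 0.5558.

A ≈ 0.556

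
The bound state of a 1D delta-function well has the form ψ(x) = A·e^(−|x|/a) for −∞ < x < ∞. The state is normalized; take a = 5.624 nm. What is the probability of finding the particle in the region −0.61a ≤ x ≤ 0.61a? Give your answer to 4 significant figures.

P ≈ 0.7048

The probability is P = ∫ |ψ|² dx over [−0.61a, 0.61a].
Since A² = 1/(a), this is the region integral divided by the full normalization integral.
Both integrals are even about x = 0, so only the x ≥ 0 halves are needed (the factors of 2 cancel). In terms of u = x/a (A² and the length scale cancel between numerator and denominator), P = [∫_{0}^{0.61} e^(-2·u) du] / [∫_{0}^{∞} e^(-2·u) du].
Using ∫ e^(-2·u) du = -e^(-2·u)/2, the numerator is 1/2 - e^(-61/50)/2 and the denominator is 1/2.
Evaluating gives P = 0.70477.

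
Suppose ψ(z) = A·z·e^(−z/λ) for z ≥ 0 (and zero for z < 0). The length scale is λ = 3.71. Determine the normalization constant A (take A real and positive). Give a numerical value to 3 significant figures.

The normalization condition is ∫|ψ|² dz = 1 from 0 to ∞.
∫|ψ|² dz = A²·(λ^3/4).
Setting this equal to 1 gives A² = 1/(λ^3/4).
With λ = 3.71: A² = 0.07833 and A = 0.2799.

A ≈ 0.280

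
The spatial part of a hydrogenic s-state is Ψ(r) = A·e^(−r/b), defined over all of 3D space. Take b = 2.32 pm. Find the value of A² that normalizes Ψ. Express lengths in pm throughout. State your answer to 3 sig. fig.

Normalization requires ∫|Ψ|² 4πr² dr = 1, integrated from 0 to ∞.
The angular integral contributes 4π, leaving ∫₀^∞ r²|Ψ|² dr.
With Ψ = A·e^(−r/b), the integral evaluates to A²·[π·b^3].
Setting this equal to 1 gives A² = 1/(π·b^3).
With b = 2.32: A² = 0.02549 and A = 0.1597.

A^2 ≈ 0.0255 pm^(-3)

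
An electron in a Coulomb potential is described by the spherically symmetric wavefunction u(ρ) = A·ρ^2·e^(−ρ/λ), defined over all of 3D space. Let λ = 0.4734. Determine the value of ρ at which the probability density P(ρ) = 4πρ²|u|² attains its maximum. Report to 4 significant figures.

The maximum of P(ρ) = 4πρ²|u|² occurs where its derivative vanishes.
This gives ρ = 3·λ.
With λ = 0.4734, the most probable radial distance is 1.4202.

ρ ≈ 1.420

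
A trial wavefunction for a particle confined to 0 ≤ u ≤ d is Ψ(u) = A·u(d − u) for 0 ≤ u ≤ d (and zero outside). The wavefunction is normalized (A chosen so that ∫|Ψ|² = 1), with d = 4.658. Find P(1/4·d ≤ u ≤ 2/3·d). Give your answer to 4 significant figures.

P ≈ 0.6866

The probability is P = ∫ |Ψ|² du over [1/4·d, 2/3·d].
With A² fixed by ∫|Ψ|² = 1, i.e. A² = (d^5/30)^(−1), substitute and integrate.
Substituting t = u/d, A² and the length scale cancel in the ratio: P = ∫_{1/4}^{2/3} t^2·(1 - t)^2 dt / ∫_{0}^{1} t^2·(1 - t)^2 dt.
Using ∫ t^2·(1 - t)^2 dt = t^3·(6·t^2 - 15·t + 10)/30, the numerator is ≈ 0.0228869 and the denominator is 1/30.
This works out to P = 0.68661.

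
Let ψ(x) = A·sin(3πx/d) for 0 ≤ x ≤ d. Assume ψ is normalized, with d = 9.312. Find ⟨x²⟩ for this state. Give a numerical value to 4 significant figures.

⟨x^2⟩ ≈ 28.42

⟨x²⟩ = ∫ x^2 |ψ|² dx over the full domain.
With ∫₀^d sin²(nπx/d) dx = d/2, the ratio of the moment integral to the normalization integral gives ⟨x²⟩ = -d^2/(18·π^2) + d^2/3.
With d = 9.312, ⟨x^2⟩ = 28.416.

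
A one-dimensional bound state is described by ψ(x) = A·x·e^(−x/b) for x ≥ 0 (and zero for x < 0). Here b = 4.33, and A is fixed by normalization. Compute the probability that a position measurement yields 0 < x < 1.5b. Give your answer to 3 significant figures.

P ≈ 0.577

|ψ|² is the probability density, so P = ∫_{0}^{1.5b} |ψ|² dx.
With A² fixed by ∫|ψ|² = 1, i.e. A² = (b^3/4)^(−1), substitute and integrate.
Let u = x/b; then A² and the length scale cancel, so P = ∫_{0}^{1.5} u^2·e^(-2·u) du ÷ ∫_{0}^{∞} u^2·e^(-2·u) du.
Using ∫ u^2·e^(-2·u) du = -(2·u^2 + 2·u + 1)·e^(-2·u)/4, the numerator is 1/4 - 17·e^(-3)/8 and the denominator is 1/4.
The result is P = 0.5768.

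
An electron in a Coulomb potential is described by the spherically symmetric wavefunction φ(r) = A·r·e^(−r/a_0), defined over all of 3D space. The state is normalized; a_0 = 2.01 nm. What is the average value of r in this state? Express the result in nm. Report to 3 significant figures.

⟨r⟩ ≈ 5.03 nm

The expectation value is the |φ|²-weighted average of r: ∫ r|φ|² 4πr² dr.
Since the A² factors cancel between numerator and denominator, ⟨r⟩ = 5·a_0/2.
Putting a_0 = 2.01 gives 5.025.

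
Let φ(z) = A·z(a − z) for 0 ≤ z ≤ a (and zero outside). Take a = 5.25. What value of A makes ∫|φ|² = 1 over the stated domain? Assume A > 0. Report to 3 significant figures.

Require ∫ |φ|² dz = 1 over the whole domain.
Expanding the polynomial and integrating term by term, the integral (without the A² prefactor) comes out to a^5/30.
So A² = (a^5/30)^(−1).
With a = 5.25: A² = 0.007522 and A = 0.08673.

A ≈ 0.0867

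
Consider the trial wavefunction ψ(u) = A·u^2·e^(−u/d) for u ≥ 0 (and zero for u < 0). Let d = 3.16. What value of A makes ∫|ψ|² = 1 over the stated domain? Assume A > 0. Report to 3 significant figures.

A ≈ 0.0651

Normalization requires ∫|ψ|² du = 1, integrated from 0 to ∞.
The integral (without the A² prefactor) comes out to 3·d^5/4.
Substituting d = 3.16 gives A² = 0.004232, so A = 0.06505.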